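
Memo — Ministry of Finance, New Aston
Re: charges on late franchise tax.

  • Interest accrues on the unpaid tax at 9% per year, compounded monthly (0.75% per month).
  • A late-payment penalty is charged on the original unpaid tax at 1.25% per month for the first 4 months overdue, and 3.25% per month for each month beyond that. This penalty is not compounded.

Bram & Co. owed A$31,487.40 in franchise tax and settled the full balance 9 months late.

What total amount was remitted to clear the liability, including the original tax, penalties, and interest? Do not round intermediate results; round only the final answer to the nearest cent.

A$40,368.76

Penalty, months 1–4: 4 × 1.25% × A$31,487.40 = A$1,574.37
Penalty, months 5–9: 5 × 3.25% × A$31,487.40 = A$5,116.70…
Interest: A$31,487.40 × ((1 + 0.0075)^9 − 1) = A$31,487.40 × 0.0695608… = A$2,190.2900…
Total = A$31,487.40 + A$6,691.0725 + A$2,190.2900… = A$40,368.76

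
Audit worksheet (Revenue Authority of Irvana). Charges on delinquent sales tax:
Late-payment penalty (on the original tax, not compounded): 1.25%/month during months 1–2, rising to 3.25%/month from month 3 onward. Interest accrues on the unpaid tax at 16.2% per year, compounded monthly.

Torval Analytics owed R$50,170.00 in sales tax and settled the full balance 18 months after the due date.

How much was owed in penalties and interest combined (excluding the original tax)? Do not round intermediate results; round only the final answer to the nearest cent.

Penalty, months 1–2: 2 × 1.25% × R$50,170.00 = R$1,254.25
Penalty, months 3–18: 16 × 3.25% × R$50,170.00 = R$26,088.40
Interest (16.2%/yr ÷ 12 = 1.35%/month): R$50,170.00 × ((1 + 0.0135)^18 − 1) = R$13,696.2851…
Penalties + interest = R$27,342.6500 + R$13,696.2851… = R$41,038.94

R$41,038.94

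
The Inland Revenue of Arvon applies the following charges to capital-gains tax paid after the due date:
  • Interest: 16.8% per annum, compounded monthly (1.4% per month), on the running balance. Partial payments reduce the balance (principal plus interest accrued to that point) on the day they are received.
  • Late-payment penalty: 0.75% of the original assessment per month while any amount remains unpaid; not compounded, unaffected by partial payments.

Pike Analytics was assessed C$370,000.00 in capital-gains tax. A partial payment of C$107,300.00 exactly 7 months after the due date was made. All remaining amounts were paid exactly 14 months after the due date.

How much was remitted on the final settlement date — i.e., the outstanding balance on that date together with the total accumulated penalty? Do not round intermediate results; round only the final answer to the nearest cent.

Balance at month 7: C$370,000.0000 × (1 + 0.014)^7 = C$407,818.9565…
After C$107,300.00 payment: C$407,818.9565… − C$107,300.00 = C$300,518.9565…
Balance at month 14: C$300,518.9565… × (1 + 0.014)^7 = C$331,236.0196…
Penalty: 14 × 0.75% × C$370,000.00 = C$38,850.00
Final settlement = outstanding balance + penalty = C$331,236.0196… + C$38,850.00 = C$370,086.02

C$370,086.02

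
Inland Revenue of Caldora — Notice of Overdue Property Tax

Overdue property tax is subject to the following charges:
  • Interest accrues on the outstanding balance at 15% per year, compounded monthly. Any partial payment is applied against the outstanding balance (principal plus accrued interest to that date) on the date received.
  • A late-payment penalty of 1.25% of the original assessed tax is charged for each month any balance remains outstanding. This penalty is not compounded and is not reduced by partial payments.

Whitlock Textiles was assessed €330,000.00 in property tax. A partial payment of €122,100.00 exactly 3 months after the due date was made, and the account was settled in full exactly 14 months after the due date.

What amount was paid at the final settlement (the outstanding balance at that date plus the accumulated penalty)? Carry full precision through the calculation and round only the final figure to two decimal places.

€310,456.67

Monthly rate = 15% ÷ 12 = 1.25%
Balance at month 3: €330,000.0000 × (1 + 0.0125)^3 = €342,530.3320…
After €122,100.00 payment: €342,530.3320… − €122,100.00 = €220,430.3320…
Balance at month 14: €220,430.3320… × (1 + 0.0125)^11 = €252,706.6704…
Penalty: 14 × 1.25% × €330,000.00 = €57,750.00
Final settlement = outstanding balance + penalty = €252,706.6704… + €57,750.00 = €310,456.67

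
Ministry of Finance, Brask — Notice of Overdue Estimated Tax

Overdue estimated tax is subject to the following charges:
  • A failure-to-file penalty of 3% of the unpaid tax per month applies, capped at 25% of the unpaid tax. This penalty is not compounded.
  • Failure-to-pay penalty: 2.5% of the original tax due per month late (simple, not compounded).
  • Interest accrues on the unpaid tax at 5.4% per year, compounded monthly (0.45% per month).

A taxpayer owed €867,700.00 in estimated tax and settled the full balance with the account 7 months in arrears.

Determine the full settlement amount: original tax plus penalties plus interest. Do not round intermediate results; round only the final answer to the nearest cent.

Failure-to-file: 7 × 3% × €867,700.00 = €182,217.00 (under the 25% cap)
Failure-to-pay penalty: 7 × 2.5% × €867,700.00 = €151,847.50
Interest: €867,700.00 × ((1 + 0.0045)^7 − 1) = €867,700.00 × 0.0319285… = €27,704.3193…
Total = €867,700.00 + €334,064.5000 + €27,704.3193… = €1,229,468.82

€1,229,468.82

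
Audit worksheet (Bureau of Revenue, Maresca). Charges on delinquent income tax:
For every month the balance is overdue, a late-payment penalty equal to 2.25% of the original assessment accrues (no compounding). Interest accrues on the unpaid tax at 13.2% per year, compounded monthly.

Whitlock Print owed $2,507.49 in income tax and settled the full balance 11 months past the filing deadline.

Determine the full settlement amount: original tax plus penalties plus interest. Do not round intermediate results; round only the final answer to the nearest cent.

$3,448.75

Late-payment penalty = 2.25% × $2,507.49 × 11 mo = $620.60…
Interest (13.2%/yr ÷ 12 = 1.1%/month): $2,507.49 × ((1 + 0.011)^11 − 1) = $320.6566…
Total = $2,507.49 + $620.6038… + $320.6566… = $3,448.75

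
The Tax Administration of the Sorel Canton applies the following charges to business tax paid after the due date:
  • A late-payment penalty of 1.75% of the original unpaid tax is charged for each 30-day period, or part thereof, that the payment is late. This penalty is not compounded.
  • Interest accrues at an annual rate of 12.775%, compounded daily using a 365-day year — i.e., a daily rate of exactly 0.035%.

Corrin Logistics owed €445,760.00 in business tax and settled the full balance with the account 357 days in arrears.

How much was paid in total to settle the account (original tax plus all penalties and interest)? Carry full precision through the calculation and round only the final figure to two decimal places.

€598,685.56

Penalty periods: ⌈357/30⌉ = 12; penalty = 12 × 1.75% × €445,760.00 = €93,609.60
Interest: €445,760.00 × ((1 + 0.00035)^357 − 1) = €445,760.00 × 0.13306703… = €59,315.9578…
Total = €445,760.00 + €93,609.6000 + €59,315.9578… = €598,685.56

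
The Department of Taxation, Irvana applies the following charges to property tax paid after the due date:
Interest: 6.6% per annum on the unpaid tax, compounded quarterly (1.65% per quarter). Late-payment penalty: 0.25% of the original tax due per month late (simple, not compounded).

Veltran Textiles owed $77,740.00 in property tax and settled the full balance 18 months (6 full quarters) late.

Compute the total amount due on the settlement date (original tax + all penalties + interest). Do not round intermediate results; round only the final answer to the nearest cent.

$89,259.10

Late-payment penalty = 0.25% × $77,740.00 × 18 mo = $3,498.30
Interest: $77,740.00 × ((1 + 0.0165)^6 − 1) = $77,740.00 × 0.1031747… = $8,020.8021…
Total = $77,740.00 + $3,498.3000 + $8,020.8021… = $89,259.10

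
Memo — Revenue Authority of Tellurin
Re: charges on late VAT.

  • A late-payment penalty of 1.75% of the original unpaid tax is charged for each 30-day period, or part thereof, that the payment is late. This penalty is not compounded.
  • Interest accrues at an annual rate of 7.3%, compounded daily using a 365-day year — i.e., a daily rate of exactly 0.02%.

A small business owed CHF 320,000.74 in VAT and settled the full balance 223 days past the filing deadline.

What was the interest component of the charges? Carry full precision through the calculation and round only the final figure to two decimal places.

Interest: CHF 320,000.74 × ((1 + 0.0002)^223 − 1) = CHF 320,000.74 × 0.04560487… = CHF 14,593.5920…

CHF 14,593.59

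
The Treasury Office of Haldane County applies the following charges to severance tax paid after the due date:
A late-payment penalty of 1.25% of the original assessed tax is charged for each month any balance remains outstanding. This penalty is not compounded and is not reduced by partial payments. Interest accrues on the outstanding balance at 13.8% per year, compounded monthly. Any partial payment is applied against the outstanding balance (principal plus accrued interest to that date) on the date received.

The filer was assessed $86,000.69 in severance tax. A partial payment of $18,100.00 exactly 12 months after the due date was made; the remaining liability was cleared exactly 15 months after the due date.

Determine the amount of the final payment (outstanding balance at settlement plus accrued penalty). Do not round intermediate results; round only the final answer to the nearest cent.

Monthly rate = 13.8% ÷ 12 = 1.15%
Balance at month 12: $86,000.6900 × (1 + 0.0115)^12 = $98,648.9759…
After $18,100.00 payment: $98,648.9759… − $18,100.00 = $80,548.9759…
Balance at month 15: $80,548.9759… × (1 + 0.0115)^3 = $83,359.9959…
Penalty: 15 × 1.25% × $86,000.69 = $16,125.13…
Final settlement = outstanding balance + penalty = $83,359.9959… + $16,125.13… = $99,485.13

$99,485.13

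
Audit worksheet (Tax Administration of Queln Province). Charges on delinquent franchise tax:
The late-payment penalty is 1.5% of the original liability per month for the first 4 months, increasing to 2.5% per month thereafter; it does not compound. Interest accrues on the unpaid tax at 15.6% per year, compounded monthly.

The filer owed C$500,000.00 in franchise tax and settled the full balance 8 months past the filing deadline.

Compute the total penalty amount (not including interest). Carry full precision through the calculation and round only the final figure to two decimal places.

C$80,000.00

Penalty, months 1–4: 4 × 1.5% × C$500,000.00 = C$30,000.00
Penalty, months 5–8: 4 × 2.5% × C$500,000.00 = C$50,000.00
Total penalty = C$30,000.00 + C$50,000.00 = C$80,000.00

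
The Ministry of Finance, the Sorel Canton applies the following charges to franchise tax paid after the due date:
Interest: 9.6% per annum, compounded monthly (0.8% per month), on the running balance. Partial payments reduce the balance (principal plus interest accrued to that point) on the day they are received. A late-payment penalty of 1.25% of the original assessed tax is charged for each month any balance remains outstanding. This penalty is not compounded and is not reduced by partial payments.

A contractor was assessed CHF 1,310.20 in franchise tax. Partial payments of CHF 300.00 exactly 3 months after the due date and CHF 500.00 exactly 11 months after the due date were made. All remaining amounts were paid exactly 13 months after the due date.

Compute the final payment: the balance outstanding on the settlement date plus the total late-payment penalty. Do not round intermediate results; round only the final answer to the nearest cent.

CHF 833.19

Balance at month 3: CHF 1,310.2000 × (1 + 0.008)^3 = CHF 1,341.8970…
After CHF 300.00 payment: CHF 1,341.8970… − CHF 300.00 = CHF 1,041.8970…
Balance at month 11: CHF 1,041.8970… × (1 + 0.008)^8 = CHF 1,110.4757…
After CHF 500.00 payment: CHF 1,110.4757… − CHF 500.00 = CHF 610.4757…
Balance at month 13: CHF 610.4757… × (1 + 0.008)^2 = CHF 620.2824…
Penalty: 13 × 1.25% × CHF 1,310.20 = CHF 212.91…
Final settlement = outstanding balance + penalty = CHF 620.2824… + CHF 212.91… = CHF 833.19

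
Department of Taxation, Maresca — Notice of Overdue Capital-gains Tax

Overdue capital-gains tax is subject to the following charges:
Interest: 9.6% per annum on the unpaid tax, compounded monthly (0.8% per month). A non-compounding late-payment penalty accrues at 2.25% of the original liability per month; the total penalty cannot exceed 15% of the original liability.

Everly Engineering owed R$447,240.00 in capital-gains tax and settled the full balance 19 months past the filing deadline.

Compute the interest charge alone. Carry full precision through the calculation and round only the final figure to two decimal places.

Interest: R$447,240.00 × ((1 + 0.008)^19 − 1) = R$447,240.00 × 0.1634564… = R$73,104.2369…

R$73,104.24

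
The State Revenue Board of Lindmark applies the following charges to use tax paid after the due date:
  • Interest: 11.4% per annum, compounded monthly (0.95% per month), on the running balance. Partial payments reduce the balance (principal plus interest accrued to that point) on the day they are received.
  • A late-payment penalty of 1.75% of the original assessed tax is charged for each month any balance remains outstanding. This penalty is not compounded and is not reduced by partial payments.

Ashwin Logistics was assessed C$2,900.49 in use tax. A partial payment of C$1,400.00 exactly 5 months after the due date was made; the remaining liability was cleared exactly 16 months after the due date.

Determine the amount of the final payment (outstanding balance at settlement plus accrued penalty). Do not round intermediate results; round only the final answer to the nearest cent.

C$2,632.90

Balance at month 5: C$2,900.4900 × (1 + 0.0095)^5 = C$3,040.9060…
After C$1,400.00 payment: C$3,040.9060… − C$1,400.00 = C$1,640.9060…
Balance at month 16: C$1,640.9060… × (1 + 0.0095)^11 = C$1,820.7623…
Penalty: 16 × 1.75% × C$2,900.49 = C$812.14…
Final settlement = outstanding balance + penalty = C$1,820.7623… + C$812.14… = C$2,632.90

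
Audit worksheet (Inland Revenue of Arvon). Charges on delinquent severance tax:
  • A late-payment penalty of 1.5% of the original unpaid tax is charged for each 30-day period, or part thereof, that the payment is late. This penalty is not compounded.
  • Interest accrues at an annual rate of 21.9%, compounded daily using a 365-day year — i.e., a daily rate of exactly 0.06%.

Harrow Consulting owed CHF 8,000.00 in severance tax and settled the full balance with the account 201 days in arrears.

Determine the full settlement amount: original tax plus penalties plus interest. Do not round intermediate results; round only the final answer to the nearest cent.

CHF 9,865.06

Penalty periods: ⌈201/30⌉ = 7; penalty = 7 × 1.5% × CHF 8,000.00 = CHF 840.00
Interest: CHF 8,000.00 × ((1 + 0.0006)^201 − 1) = CHF 8,000.00 × 0.12813275… = CHF 1,025.0620…
Total = CHF 8,000.00 + CHF 840.0000 + CHF 1,025.0620… = CHF 9,865.06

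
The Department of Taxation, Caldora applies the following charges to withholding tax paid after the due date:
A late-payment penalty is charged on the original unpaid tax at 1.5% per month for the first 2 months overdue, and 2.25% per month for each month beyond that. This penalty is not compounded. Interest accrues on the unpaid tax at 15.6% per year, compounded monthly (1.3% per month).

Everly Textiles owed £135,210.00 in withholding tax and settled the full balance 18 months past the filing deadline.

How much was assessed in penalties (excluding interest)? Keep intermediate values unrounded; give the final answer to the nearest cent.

Penalty, months 1–2: 2 × 1.5% × £135,210.00 = £4,056.30
Penalty, months 3–18: 16 × 2.25% × £135,210.00 = £48,675.60
Total penalty = £4,056.30 + £48,675.60 = £52,731.90

£52,731.90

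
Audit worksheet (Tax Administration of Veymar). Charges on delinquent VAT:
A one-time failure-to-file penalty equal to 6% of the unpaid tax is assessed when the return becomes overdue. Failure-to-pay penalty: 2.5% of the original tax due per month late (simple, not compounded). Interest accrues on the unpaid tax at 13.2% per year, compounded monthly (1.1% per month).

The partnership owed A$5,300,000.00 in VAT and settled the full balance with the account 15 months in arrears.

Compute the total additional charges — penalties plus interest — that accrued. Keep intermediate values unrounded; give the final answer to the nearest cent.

A$3,250,654.74

Failure-to-file penalty: 6% × A$5,300,000.00 = A$318,000.00
Failure-to-pay penalty = 2.5% × A$5,300,000.00 × 15 mo = A$1,987,500.00
Interest: A$5,300,000.00 × ((1 + 0.011)^15 − 1) = A$5,300,000.00 × 0.1783311… = A$945,154.7378…
Penalties + interest = A$2,305,500.0000 + A$945,154.7378… = A$3,250,654.74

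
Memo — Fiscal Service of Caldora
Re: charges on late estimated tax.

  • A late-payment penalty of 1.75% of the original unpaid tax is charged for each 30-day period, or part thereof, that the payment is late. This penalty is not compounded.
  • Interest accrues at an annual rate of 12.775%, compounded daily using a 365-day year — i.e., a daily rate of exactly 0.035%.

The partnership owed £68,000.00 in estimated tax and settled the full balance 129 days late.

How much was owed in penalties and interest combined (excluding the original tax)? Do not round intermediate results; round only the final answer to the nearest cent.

£9,090.00

Penalty periods: ⌈129/30⌉ = 5; penalty = 5 × 1.75% × £68,000.00 = £5,950.00
Interest: £68,000.00 × ((1 + 0.00035)^129 − 1) = £68,000.00 × 0.04617651… = £3,140.0028…
Penalties + interest = £5,950.0000 + £3,140.0028… = £9,090.00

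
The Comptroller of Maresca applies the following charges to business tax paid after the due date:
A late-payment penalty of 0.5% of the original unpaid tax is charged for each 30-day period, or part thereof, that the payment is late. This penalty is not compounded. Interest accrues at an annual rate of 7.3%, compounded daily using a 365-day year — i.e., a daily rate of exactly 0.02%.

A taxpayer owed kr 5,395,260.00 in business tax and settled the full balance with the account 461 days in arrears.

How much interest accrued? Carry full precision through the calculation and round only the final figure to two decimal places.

Interest: kr 5,395,260.00 × ((1 + 0.0002)^461 − 1) = kr 5,395,260.00 × 0.09657401… = kr 521,041.8817…

kr 521,041.88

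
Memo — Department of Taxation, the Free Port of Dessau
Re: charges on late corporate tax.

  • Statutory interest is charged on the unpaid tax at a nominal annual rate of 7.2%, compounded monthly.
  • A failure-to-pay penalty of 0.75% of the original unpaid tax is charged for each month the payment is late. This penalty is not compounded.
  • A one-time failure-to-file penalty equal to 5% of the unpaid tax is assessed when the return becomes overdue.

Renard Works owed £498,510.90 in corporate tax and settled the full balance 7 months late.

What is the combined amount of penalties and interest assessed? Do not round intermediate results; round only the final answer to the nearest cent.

Failure-to-file penalty: 5% × £498,510.90 = £24,925.55…
Failure-to-pay penalty: 7 × 0.75% × £498,510.90 = £26,171.82…
Interest (7.2%/yr ÷ 12 = 0.6%/month): £498,510.90 × ((1 + 0.006)^7 − 1) = £21,318.1235…
Penalties + interest = £51,097.3673… + £21,318.1235… = £72,415.49

£72,415.49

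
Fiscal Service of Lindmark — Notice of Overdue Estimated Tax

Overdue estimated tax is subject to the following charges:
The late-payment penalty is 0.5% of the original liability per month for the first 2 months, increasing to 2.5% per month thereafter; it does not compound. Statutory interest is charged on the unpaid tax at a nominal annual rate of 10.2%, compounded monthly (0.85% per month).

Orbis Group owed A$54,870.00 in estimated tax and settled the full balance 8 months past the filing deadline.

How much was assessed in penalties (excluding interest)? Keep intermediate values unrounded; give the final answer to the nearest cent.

Penalty, months 1–2: 2 × 0.5% × A$54,870.00 = A$548.70
Penalty, months 3–8: 6 × 2.5% × A$54,870.00 = A$8,230.50
Total penalty = A$548.70 + A$8,230.50 = A$8,779.20

A$8,779.20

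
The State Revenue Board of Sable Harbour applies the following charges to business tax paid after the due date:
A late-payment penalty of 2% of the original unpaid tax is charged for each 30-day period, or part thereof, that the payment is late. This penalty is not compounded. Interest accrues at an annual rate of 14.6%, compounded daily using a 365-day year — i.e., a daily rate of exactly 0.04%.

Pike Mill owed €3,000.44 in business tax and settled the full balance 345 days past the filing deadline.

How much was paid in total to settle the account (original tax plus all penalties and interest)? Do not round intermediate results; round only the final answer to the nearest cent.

Penalty periods: ⌈345/30⌉ = 12; penalty = 12 × 2% × €3,000.44 = €720.11…
Interest: €3,000.44 × ((1 + 0.0004)^345 − 1) = €3,000.44 × 0.14794388… = €443.8967…
Total = €3,000.44 + €720.1056 + €443.8967… = €4,164.44

€4,164.44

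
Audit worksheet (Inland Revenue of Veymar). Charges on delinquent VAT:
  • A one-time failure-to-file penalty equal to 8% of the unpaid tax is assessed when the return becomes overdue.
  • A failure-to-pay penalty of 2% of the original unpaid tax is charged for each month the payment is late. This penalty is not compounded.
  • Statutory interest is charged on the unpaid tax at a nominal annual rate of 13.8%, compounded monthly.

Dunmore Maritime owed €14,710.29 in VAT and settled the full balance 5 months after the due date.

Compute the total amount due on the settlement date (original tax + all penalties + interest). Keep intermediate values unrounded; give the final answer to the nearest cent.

Failure-to-file penalty: 8% × €14,710.29 = €1,176.82…
Failure-to-pay penalty = 2% × €14,710.29 × 5 mo = €1,471.03…
Interest (13.8%/yr ÷ 12 = 1.15%/month): €14,710.29 × ((1 + 0.0115)^5 − 1) = €865.5210…
Total = €14,710.29 + €2,647.8522 + €865.5210… = €18,223.66

€18,223.66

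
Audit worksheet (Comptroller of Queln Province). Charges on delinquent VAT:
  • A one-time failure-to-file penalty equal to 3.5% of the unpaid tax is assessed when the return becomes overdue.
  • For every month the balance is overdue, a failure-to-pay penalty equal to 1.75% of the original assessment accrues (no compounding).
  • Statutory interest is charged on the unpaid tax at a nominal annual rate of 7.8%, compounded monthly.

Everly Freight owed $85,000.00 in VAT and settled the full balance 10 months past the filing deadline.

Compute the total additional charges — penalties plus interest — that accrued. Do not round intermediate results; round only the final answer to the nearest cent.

Failure-to-file penalty: 3.5% × $85,000.00 = $2,975.00
Failure-to-pay penalty = 1.75% × $85,000.00 × 10 mo = $14,875.00
Interest (7.8%/yr ÷ 12 = 0.65%/month): $85,000.00 × ((1 + 0.0065)^10 − 1) = $5,689.4395…
Penalties + interest = $17,850.0000 + $5,689.4395… = $23,539.44

$23,539.44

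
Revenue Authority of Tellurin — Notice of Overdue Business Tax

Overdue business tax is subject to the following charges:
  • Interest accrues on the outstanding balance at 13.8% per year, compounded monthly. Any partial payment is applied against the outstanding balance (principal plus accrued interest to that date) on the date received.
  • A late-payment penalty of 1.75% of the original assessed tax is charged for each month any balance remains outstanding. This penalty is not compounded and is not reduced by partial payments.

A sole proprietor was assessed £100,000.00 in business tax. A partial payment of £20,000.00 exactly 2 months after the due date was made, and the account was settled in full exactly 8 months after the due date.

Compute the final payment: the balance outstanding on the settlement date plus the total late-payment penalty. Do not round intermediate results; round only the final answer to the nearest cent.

Monthly rate = 13.8% ÷ 12 = 1.15%
Balance at month 2: £100,000.0000 × (1 + 0.0115)^2 = £102,313.2250
After £20,000.00 payment: £102,313.2250 − £20,000.00 = £82,313.2250
Balance at month 8: £82,313.2250 × (1 + 0.0115)^6 = £88,158.6518…
Penalty: 8 × 1.75% × £100,000.00 = £14,000.00
Final settlement = outstanding balance + penalty = £88,158.6518… + £14,000.00 = £102,158.65

£102,158.65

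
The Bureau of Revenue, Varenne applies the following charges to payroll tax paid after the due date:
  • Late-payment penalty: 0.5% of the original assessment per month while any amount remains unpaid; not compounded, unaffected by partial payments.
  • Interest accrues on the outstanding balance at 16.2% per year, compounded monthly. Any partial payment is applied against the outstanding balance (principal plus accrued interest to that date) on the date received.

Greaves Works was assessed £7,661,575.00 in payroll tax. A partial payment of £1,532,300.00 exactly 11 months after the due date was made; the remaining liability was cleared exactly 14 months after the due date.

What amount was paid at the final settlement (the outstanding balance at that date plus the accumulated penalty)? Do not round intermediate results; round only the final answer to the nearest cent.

Monthly rate = 16.2% ÷ 12 = 1.35%
Balance at month 11: £7,661,575.0000 × (1 + 0.0135)^11 = £8,879,312.4944…
After £1,532,300.00 payment: £8,879,312.4944… − £1,532,300.00 = £7,347,012.4944…
Balance at month 14: £7,347,012.4944… × (1 + 0.0135)^3 = £7,648,601.5559…
Penalty: 14 × 0.5% × £7,661,575.00 = £536,310.25
Final settlement = outstanding balance + penalty = £7,648,601.5559… + £536,310.25 = £8,184,911.81

£8,184,911.81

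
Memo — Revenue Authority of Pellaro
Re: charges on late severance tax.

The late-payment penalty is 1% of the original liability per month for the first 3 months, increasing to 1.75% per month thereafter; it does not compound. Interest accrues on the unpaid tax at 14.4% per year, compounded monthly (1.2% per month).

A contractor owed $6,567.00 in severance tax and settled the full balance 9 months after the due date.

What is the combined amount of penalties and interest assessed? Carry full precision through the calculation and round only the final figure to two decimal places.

Penalty, months 1–3: 3 × 1% × $6,567.00 = $197.01
Penalty, months 4–9: 6 × 1.75% × $6,567.00 = $689.54…
Interest: $6,567.00 × ((1 + 0.012)^9 − 1) = $6,567.00 × 0.1133318… = $744.2499…
Penalties + interest = $886.5450 + $744.2499… = $1,630.79

$1,630.79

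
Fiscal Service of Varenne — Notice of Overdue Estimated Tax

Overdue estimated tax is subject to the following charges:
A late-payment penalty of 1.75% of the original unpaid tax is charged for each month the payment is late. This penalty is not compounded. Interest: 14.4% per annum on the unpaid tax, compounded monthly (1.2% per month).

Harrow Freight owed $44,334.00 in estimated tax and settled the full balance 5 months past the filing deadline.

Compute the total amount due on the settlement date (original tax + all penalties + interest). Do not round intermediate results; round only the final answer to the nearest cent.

Late-payment penalty = 1.75% × $44,334.00 × 5 mo = $3,879.23…
Interest: $44,334.00 × ((1 + 0.012)^5 − 1) = $44,334.00 × 0.0614574… = $2,724.6517…
Total = $44,334.00 + $3,879.2250 + $2,724.6517… = $50,937.88

$50,937.88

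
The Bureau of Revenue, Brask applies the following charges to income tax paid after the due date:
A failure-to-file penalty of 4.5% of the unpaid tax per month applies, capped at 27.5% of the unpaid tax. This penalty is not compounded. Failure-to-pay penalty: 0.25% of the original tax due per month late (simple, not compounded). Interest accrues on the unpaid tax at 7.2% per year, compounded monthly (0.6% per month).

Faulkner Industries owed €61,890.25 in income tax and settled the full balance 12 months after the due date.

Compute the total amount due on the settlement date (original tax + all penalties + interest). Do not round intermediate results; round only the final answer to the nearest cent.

€85,372.91

Failure-to-file: 12 × 4.5% × €61,890.25 = €33,420.74…, capped at 27.5% × €61,890.25 = €17,019.82…
Failure-to-pay penalty = 0.25% × €61,890.25 × 12 mo = €1,856.71…
Interest: €61,890.25 × ((1 + 0.006)^12 − 1) = €61,890.25 × 0.0744242… = €4,606.1303…
Total = €61,890.25 + €18,876.5263… + €4,606.1303… = €85,372.91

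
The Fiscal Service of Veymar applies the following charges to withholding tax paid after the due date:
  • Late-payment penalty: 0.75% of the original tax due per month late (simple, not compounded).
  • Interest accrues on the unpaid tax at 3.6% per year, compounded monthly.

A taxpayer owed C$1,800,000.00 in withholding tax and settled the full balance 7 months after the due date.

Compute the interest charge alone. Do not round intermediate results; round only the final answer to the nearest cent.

C$38,141.91

Interest (3.6%/yr ÷ 12 = 0.3%/month): C$1,800,000.00 × ((1 + 0.003)^7 − 1) = C$38,141.9061…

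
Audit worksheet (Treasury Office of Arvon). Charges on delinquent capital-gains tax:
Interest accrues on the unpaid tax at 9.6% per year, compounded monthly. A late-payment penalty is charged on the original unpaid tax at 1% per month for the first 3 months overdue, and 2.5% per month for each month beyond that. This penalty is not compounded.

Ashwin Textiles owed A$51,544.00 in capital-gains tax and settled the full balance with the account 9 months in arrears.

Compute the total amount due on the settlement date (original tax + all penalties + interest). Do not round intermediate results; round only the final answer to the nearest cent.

Penalty, months 1–3: 3 × 1% × A$51,544.00 = A$1,546.32
Penalty, months 4–9: 6 × 2.5% × A$51,544.00 = A$7,731.60
Interest (9.6%/yr ÷ 12 = 0.8%/month): A$51,544.00 × ((1 + 0.008)^9 − 1) = A$3,832.1690…
Total = A$51,544.00 + A$9,277.9200 + A$3,832.1690… = A$64,654.09

A$64,654.09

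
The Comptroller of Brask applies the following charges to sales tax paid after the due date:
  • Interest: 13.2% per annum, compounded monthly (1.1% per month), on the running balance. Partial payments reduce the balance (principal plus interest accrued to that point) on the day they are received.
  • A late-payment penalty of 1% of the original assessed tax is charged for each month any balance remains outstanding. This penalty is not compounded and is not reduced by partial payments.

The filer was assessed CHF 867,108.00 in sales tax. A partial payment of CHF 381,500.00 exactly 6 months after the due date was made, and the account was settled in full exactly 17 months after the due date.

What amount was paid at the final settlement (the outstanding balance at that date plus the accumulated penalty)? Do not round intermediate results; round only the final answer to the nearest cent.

CHF 761,464.55

Balance at month 6: CHF 867,108.0000 × (1 + 0.011)^6 = CHF 925,934.2027…
After CHF 381,500.00 payment: CHF 925,934.2027… − CHF 381,500.00 = CHF 544,434.2027…
Balance at month 17: CHF 544,434.2027… × (1 + 0.011)^11 = CHF 614,056.1882…
Penalty: 17 × 1% × CHF 867,108.00 = CHF 147,408.36
Final settlement = outstanding balance + penalty = CHF 614,056.1882… + CHF 147,408.36 = CHF 761,464.55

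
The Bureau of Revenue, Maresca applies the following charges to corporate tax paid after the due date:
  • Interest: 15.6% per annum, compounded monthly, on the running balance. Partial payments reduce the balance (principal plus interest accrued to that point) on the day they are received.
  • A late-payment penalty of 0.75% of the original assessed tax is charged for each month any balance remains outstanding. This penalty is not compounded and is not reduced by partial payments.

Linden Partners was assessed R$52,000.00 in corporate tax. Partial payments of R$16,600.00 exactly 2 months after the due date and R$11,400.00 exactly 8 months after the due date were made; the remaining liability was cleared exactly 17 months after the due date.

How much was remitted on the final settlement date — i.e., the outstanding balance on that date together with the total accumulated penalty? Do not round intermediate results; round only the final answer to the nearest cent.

R$38,444.38

Monthly rate = 15.6% ÷ 12 = 1.3%
Balance at month 2: R$52,000.0000 × (1 + 0.013)^2 = R$53,360.7880
After R$16,600.00 payment: R$53,360.7880 − R$16,600.00 = R$36,760.7880
Balance at month 8: R$36,760.7880 × (1 + 0.013)^6 = R$39,722.9492…
After R$11,400.00 payment: R$39,722.9492… − R$11,400.00 = R$28,322.9492…
Balance at month 17: R$28,322.9492… × (1 + 0.013)^9 = R$31,814.3812…
Penalty: 17 × 0.75% × R$52,000.00 = R$6,630.00
Final settlement = outstanding balance + penalty = R$31,814.3812… + R$6,630.00 = R$38,444.38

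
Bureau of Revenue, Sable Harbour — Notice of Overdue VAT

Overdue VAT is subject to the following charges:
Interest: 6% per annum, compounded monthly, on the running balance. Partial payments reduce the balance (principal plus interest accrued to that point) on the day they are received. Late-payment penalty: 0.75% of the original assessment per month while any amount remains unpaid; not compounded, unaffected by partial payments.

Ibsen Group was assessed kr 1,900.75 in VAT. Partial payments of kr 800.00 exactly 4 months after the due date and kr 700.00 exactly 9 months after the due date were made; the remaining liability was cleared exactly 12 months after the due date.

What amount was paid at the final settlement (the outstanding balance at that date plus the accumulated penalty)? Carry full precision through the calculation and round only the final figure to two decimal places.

kr 645.93

Monthly rate = 6% ÷ 12 = 0.5%
Balance at month 4: kr 1,900.7500 × (1 + 0.005)^4 = kr 1,939.0511…
After kr 800.00 payment: kr 1,939.0511… − kr 800.00 = kr 1,139.0511…
Balance at month 9: kr 1,139.0511… × (1 + 0.005)^5 = kr 1,167.8135…
After kr 700.00 payment: kr 1,167.8135… − kr 700.00 = kr 467.8135…
Balance at month 12: kr 467.8135… × (1 + 0.005)^3 = kr 474.8659…
Penalty: 12 × 0.75% × kr 1,900.75 = kr 171.07…
Final settlement = outstanding balance + penalty = kr 474.8659… + kr 171.07… = kr 645.93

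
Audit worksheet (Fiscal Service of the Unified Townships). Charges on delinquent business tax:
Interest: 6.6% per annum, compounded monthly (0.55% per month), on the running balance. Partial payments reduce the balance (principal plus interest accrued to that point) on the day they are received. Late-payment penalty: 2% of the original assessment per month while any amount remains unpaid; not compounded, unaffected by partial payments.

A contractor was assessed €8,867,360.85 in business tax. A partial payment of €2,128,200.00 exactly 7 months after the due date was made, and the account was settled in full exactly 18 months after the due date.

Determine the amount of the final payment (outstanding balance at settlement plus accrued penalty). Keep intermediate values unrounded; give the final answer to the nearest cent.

€10,719,192.95

Balance at month 7: €8,867,360.8500 × (1 + 0.0055)^7 = €9,214,439.1544…
After €2,128,200.00 payment: €9,214,439.1544… − €2,128,200.00 = €7,086,239.1544…
Balance at month 18: €7,086,239.1544… × (1 + 0.0055)^11 = €7,526,943.0406…
Penalty: 18 × 2% × €8,867,360.85 = €3,192,249.91…
Final settlement = outstanding balance + penalty = €7,526,943.0406… + €3,192,249.91… = €10,719,192.95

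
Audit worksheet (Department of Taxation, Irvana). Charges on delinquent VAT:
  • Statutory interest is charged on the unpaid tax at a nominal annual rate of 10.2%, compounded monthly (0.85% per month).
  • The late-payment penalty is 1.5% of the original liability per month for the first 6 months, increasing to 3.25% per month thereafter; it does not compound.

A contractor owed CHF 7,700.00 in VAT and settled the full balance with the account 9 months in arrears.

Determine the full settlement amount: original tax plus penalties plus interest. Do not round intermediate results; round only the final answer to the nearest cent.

Penalty, months 1–6: 6 × 1.5% × CHF 7,700.00 = CHF 693.00
Penalty, months 7–9: 3 × 3.25% × CHF 7,700.00 = CHF 750.75
Interest: CHF 7,700.00 × ((1 + 0.0085)^9 − 1) = CHF 7,700.00 × 0.0791532… = CHF 609.4800…
Total = CHF 7,700.00 + CHF 1,443.7500 + CHF 609.4800… = CHF 9,753.23

CHF 9,753.23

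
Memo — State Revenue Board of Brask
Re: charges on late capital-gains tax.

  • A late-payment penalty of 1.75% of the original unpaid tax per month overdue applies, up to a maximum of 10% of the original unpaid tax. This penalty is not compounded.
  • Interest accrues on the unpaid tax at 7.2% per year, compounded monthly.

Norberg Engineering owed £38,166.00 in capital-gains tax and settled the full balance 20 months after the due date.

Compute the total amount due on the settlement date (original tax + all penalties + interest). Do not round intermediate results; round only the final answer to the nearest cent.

£46,833.22

Penalty (uncapped): 20 × 1.75% × £38,166.00 = £13,358.10; cap = 10% × £38,166.00 = £3,816.60 → penalty = £3,816.60
Interest (7.2%/yr ÷ 12 = 0.6%/month): £38,166.00 × ((1 + 0.006)^20 − 1) = £4,850.6178…
Total = £38,166.00 + £3,816.6000 + £4,850.6178… = £46,833.22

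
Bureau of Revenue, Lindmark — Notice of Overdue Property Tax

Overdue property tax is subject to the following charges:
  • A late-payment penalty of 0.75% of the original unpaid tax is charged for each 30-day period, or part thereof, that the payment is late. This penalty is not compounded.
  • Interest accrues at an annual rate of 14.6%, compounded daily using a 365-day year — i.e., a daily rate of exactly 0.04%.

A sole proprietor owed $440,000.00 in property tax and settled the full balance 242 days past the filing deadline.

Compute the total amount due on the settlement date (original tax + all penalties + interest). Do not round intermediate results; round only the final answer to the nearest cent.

$514,412.23

Penalty periods: ⌈242/30⌉ = 9; penalty = 9 × 0.75% × $440,000.00 = $29,700.00
Interest: $440,000.00 × ((1 + 0.0004)^242 − 1) = $440,000.00 × 0.10161870… = $44,712.2288…
Total = $440,000.00 + $29,700.0000 + $44,712.2288… = $514,412.23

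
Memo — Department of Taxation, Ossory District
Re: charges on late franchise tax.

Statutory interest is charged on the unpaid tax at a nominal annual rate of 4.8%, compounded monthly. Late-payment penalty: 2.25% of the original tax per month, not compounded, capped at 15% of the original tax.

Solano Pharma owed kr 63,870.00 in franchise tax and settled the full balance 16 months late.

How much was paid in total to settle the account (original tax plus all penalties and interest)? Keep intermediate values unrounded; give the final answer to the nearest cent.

Penalty (uncapped): 16 × 2.25% × kr 63,870.00 = kr 22,993.20; cap = 15% × kr 63,870.00 = kr 9,580.50 → penalty = kr 9,580.50
Interest (4.8%/yr ÷ 12 = 0.4%/month): kr 63,870.00 × ((1 + 0.004)^16 − 1) = kr 4,212.6295…
Total = kr 63,870.00 + kr 9,580.5000 + kr 4,212.6295… = kr 77,663.13

kr 77,663.13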